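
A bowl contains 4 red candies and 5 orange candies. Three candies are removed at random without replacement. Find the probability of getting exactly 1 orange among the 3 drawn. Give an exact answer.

One ordering (orange drawn first) has probability 5/9 × 4/8 × 3/7 = 60/504 = 5/42.
There are C(3,1) = 3 such orderings, each equally likely, so P = 3 × 5/42 = 5/14.

5/14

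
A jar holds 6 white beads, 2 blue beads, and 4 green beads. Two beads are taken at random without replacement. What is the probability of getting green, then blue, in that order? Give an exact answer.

2/33

Chain rule:
P = 4/12 × 2/11 = 8/132 = 2/33.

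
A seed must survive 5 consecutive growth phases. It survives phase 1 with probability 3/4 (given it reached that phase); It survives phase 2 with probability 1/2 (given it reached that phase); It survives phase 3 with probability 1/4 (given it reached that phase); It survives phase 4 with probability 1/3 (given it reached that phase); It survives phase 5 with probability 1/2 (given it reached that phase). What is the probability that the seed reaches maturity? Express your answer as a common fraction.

Multiplying along the chain,
P = 3/4 × 1/2 × 1/4 × 1/3 × 1/2 = 3/192 = 1/64.

1/64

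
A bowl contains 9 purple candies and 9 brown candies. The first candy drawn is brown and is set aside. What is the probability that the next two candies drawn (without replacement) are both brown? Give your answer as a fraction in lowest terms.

With the first candy removed, 8 brown remain out of 17.
P = 8/17 × 7/16 = 56/272 = 7/34.

7/34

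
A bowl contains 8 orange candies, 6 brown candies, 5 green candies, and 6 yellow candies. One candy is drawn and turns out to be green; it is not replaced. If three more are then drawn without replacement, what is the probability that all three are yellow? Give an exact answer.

5/506

After the first draw, 6 of the remaining 24 candies are yellow.
P = 6/24 × 5/23 × 4/22 = 120/12144 = 5/506.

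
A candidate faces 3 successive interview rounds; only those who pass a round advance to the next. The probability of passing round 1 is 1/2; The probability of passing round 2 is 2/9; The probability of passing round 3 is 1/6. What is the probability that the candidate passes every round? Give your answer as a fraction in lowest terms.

1/54

The events are sequential, so multiply the conditional probabilities:
P = 1/2 × 2/9 × 1/6 = 2/108 = 1/54.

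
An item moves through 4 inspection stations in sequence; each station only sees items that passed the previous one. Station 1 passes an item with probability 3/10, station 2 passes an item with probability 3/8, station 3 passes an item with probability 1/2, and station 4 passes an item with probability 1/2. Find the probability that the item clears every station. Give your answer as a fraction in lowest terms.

The events are sequential, so multiply the conditional probabilities:
P = 3/10 × 3/8 × 1/2 × 1/2 = 9/320.

9/320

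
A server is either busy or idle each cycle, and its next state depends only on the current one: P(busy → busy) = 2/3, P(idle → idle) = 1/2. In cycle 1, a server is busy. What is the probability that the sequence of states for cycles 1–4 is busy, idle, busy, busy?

1/9

Cycle 1 is given. For each transition, use the conditional probability from the current state:
P(idle | busy) = 1/3; P(busy | idle) = 1/2; P(busy | busy) = 2/3.
P = 1/3 × 1/2 × 2/3 = 2/18 = 1/9.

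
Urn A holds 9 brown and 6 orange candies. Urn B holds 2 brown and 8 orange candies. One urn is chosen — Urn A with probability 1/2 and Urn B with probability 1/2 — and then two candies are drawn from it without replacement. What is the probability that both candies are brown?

From Urn A: P(both brown) = (9/15)(8/14) = 12/35.
From Urn B: P(both brown) = (2/10)(1/9) = 1/45.
Total probability = (1/2)(12/35) + (1/2)(1/45) = 23/126.

23/126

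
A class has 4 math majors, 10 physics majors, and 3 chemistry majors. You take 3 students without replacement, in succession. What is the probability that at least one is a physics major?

129/136

P(no physics majors) = 7/17 × 6/16 × 5/15 = 210/4080 = 7/136.
P(at least one) = 1 − 7/136 = 129/136.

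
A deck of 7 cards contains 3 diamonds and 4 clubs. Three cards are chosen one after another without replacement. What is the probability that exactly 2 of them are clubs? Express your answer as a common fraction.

18/35

One ordering (clubs drawn first) has probability 4/7 × 3/6 × 3/5 = 36/210 = 6/35.
There are C(3,2) = 3 such orderings, each equally likely, so P = 3 × 6/35 = 18/35.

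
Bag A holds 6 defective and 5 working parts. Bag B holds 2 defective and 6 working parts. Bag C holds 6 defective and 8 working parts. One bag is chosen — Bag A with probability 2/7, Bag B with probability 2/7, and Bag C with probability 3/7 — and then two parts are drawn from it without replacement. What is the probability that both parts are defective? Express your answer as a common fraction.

2225/14014

From Bag A: P(both defective) = (6/11)(5/10) = 3/11.
From Bag B: P(both defective) = (2/8)(1/7) = 1/28.
From Bag C: P(both defective) = (6/14)(5/13) = 15/91.
Total probability = (2/7)(3/11) + (2/7)(1/28) + (3/7)(15/91) = 2225/14014.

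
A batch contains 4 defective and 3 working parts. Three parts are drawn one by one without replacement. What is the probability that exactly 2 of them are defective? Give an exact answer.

18/35

One ordering (defective drawn first) has probability 4/7 × 3/6 × 3/5 = 36/210 = 6/35.
There are C(3,2) = 3 such orderings, each equally likely, so P = 3 × 6/35 = 18/35.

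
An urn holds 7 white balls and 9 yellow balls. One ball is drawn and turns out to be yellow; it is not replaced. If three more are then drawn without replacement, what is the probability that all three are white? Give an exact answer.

1/13

With the first ball removed, 7 white remain out of 15.
P = 7/15 × 6/14 × 5/13 = 210/2730 = 1/13.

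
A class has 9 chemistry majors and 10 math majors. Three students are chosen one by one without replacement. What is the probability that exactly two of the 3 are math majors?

135/323

One ordering (math majors drawn first) has probability 10/19 × 9/18 × 9/17 = 810/5814 = 45/323.
There are C(3,2) = 3 such orderings, each equally likely, so P = 3 × 45/323 = 135/323.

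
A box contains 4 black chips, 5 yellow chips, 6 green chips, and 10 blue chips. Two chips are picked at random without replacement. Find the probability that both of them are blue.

3/20

P(all blue) = 10/25 × 9/24 = 90/600 = 3/20.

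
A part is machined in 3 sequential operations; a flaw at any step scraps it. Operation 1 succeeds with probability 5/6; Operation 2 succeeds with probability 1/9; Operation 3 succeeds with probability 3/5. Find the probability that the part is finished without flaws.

1/18

Multiplying along the chain,
P = 5/6 × 1/9 × 3/5 = 15/270 = 1/18.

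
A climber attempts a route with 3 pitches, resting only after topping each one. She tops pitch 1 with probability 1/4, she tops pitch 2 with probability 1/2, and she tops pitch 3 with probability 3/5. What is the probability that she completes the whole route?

3/40

Multiplying along the chain,
P = 1/4 × 1/2 × 3/5 = 3/40.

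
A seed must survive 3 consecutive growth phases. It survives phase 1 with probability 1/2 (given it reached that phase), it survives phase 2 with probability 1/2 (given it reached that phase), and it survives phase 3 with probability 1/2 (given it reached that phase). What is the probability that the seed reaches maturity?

The events are sequential, so multiply the conditional probabilities:
P = 1/2 × 1/2 × 1/2 = 1/8.

1/8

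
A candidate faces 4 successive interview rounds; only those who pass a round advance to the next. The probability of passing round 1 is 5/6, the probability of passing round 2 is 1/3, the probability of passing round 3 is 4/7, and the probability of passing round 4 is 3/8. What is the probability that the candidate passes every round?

The events are sequential, so multiply the conditional probabilities:
P = 5/6 × 1/3 × 4/7 × 3/8 = 60/1008 = 5/84.

5/84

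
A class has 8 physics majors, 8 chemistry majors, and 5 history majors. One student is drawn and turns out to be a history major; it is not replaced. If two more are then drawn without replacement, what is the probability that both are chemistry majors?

After the first draw, 8 of the remaining 20 students are chemistry majors.
P = 8/20 × 7/19 = 56/380 = 14/95.

14/95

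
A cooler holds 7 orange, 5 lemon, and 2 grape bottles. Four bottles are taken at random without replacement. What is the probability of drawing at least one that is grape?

46/91

P(no grape) = 12/14 × 11/13 × 10/12 × 9/11 = 11880/24024 = 45/91.
P(at least one) = 1 − 45/91 = 46/91.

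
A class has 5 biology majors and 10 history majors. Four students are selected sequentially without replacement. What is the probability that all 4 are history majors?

P(every draw is a history major) = 10/15 × 9/14 × 8/13 × 7/12 = 5040/32760 = 2/13.

2/13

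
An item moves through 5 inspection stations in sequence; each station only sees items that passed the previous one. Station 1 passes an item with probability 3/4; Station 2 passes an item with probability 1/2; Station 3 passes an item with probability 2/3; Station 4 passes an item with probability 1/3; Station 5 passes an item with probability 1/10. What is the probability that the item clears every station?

1/120

Each stage is reached only if all earlier stages succeed, so
P = 3/4 × 1/2 × 2/3 × 1/3 × 1/10 = 6/720 = 1/120.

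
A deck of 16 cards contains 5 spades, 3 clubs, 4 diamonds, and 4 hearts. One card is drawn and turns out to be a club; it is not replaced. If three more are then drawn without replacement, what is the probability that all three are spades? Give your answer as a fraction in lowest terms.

2/91

With the first card removed, 5 spades remain out of 15.
P = 5/15 × 4/14 × 3/13 = 60/2730 = 2/91.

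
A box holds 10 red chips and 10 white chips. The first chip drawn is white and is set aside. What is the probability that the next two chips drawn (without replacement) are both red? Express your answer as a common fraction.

With the first chip removed, 10 red remain out of 19.
P = 10/19 × 9/18 = 90/342 = 5/19.

5/19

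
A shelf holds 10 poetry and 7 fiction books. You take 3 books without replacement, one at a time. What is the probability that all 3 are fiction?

P = 7/17 × 6/16 × 5/15 = 210/4080 = 7/136.

7/136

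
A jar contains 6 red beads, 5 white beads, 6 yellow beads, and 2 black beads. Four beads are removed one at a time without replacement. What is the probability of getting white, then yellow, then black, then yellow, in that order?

25/7752

Chain rule:
P = 5/19 × 6/18 × 2/17 × 5/16 = 300/93024 = 25/7752.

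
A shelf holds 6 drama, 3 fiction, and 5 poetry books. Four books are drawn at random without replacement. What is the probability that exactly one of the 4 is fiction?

45/91

One ordering (fiction drawn first) has probability 3/14 × 11/13 × 10/12 × 9/11 = 2970/24024 = 45/364.
There are C(4,1) = 4 such orderings, each equally likely, so P = 4 × 45/364 = 45/91.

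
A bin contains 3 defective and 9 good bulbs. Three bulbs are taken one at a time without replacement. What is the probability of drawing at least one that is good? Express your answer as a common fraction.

P(no good) = 3/12 × 2/11 × 1/10 = 6/1320 = 1/220.
P(at least one) = 1 − 1/220 = 219/220.

219/220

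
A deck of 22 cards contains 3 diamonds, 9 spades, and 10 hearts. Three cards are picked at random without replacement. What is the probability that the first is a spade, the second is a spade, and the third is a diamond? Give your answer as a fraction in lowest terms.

Chain rule:
P = 9/22 × 8/21 × 3/20 = 216/9240 = 9/385.

9/385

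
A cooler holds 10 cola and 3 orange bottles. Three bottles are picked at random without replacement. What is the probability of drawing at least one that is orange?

83/143

P(no orange) = 10/13 × 9/12 × 8/11 = 720/1716 = 60/143.
P(at least one) = 1 − 60/143 = 83/143.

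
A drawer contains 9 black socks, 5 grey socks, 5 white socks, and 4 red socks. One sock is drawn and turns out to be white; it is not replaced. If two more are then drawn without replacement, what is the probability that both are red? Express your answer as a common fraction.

After the first draw, 4 of the remaining 22 socks are red.
P = 4/22 × 3/21 = 12/462 = 2/77.

2/77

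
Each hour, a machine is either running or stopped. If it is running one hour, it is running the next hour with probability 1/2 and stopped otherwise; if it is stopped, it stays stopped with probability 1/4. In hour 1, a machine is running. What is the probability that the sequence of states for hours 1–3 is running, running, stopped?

Hour 1 is given. For each transition, use the conditional probability from the current state:
P(running | running) = 1/2; P(stopped | running) = 1/2.
P = 1/2 × 1/2 = 1/4.

1/4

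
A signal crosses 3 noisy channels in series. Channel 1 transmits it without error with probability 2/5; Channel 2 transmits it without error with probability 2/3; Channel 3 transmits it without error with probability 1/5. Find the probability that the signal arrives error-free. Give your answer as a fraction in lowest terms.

Each stage is reached only if all earlier stages succeed, so
P = 2/5 × 2/3 × 1/5 = 4/75.

4/75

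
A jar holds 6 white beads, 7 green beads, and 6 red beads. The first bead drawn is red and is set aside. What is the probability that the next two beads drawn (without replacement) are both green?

With the first bead removed, 7 green remain out of 18.
P = 7/18 × 6/17 = 42/306 = 7/51.

7/51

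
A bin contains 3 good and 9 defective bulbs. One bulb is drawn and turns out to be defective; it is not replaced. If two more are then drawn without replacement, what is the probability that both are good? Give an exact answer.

With the first bulb removed, 3 good remain out of 11.
P = 3/11 × 2/10 = 6/110 = 3/55.

3/55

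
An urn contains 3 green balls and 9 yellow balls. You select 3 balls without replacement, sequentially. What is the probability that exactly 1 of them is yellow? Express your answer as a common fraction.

27/220

One ordering (yellow drawn first) has probability 9/12 × 3/11 × 2/10 = 54/1320 = 9/220.
There are C(3,1) = 3 such orderings, each equally likely, so P = 3 × 9/220 = 27/220.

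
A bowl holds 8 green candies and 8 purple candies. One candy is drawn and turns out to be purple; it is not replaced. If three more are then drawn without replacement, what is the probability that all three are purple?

1/13

With the first candy removed, 7 purple remain out of 15.
P = 7/15 × 6/14 × 5/13 = 210/2730 = 1/13.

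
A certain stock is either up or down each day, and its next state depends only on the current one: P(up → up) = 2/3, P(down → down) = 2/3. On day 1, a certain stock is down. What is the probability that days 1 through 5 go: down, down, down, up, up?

8/81

Day 1 is given. For each transition, use the conditional probability from the current state:
P(down | down) = 2/3; P(down | down) = 2/3; P(up | down) = 1/3; P(up | up) = 2/3.
P = 2/3 × 2/3 × 1/3 × 2/3 = 8/81.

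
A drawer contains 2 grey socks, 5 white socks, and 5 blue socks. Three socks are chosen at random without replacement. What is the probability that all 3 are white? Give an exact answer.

1/22

P(all white) = 5/12 × 4/11 × 3/10 = 60/1320 = 1/22.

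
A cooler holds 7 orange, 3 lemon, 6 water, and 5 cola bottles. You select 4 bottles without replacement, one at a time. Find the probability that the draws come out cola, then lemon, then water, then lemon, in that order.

1/798

Chain rule:
P = 5/21 × 3/20 × 6/19 × 2/18 = 180/143640 = 1/798.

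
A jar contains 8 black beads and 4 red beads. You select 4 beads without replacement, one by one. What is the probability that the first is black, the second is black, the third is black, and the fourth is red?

56/495

Chain rule:
P = 8/12 × 7/11 × 6/10 × 4/9 = 1344/11880 = 56/495.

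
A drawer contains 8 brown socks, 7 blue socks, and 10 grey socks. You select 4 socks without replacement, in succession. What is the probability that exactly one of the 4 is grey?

One ordering (grey drawn first) has probability 10/25 × 15/24 × 14/23 × 13/22 = 27300/303600 = 91/1012.
There are C(4,1) = 4 such orderings, each equally likely, so P = 4 × 91/1012 = 91/253.

91/253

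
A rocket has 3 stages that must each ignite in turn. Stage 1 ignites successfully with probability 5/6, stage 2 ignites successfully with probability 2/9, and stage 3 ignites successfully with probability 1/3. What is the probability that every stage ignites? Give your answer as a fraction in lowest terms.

Each stage is reached only if all earlier stages succeed, so
P = 5/6 × 2/9 × 1/3 = 10/162 = 5/81.

5/81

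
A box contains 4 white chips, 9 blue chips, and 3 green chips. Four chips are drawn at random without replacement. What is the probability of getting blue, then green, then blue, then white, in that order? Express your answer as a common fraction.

Multiply the probability of each draw given the previous ones:
P = 9/16 × 3/15 × 8/14 × 4/13 = 864/43680 = 9/455.

9/455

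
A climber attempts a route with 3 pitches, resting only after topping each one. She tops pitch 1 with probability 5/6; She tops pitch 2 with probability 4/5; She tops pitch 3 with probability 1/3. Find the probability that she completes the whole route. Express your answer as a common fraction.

2/9

The events are sequential, so multiply the conditional probabilities:
P = 5/6 × 4/5 × 1/3 = 20/90 = 2/9.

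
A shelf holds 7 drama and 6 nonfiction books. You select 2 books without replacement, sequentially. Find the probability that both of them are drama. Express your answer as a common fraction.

7/26

P(all drama) = 7/13 × 6/12 = 42/156 = 7/26.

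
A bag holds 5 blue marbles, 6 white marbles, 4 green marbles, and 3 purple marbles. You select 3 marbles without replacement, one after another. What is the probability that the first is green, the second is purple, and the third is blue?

Multiply the probability of each draw given the previous ones:
P = 4/18 × 3/17 × 5/16 = 60/4896 = 5/408.

5/408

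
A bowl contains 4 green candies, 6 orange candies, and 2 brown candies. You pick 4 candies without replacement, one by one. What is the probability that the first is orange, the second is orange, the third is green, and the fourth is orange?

Chain rule:
P = 6/12 × 5/11 × 4/10 × 4/9 = 480/11880 = 4/99.

4/99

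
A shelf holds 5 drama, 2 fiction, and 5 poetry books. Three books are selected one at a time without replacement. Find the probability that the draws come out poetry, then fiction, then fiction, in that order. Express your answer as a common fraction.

1/132

Multiply the probability of each draw given the previous ones:
P = 5/12 × 2/11 × 1/10 = 10/1320 = 1/132.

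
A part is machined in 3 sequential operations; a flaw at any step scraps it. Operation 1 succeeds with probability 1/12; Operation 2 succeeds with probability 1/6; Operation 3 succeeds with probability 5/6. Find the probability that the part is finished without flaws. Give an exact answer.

5/432

Each stage is reached only if all earlier stages succeed, so
P = 1/12 × 1/6 × 5/6 = 5/432.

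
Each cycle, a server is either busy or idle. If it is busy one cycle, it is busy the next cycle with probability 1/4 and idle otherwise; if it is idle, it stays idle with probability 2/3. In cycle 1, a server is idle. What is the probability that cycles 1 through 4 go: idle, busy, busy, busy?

Cycle 1 is given. For each transition, use the conditional probability from the current state:
P(busy | idle) = 1/3; P(busy | busy) = 1/4; P(busy | busy) = 1/4.
P = 1/3 × 1/4 × 1/4 = 1/48.

1/48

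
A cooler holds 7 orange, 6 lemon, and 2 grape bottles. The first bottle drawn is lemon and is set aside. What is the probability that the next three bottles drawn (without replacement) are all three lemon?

With the first bottle removed, 5 lemon remain out of 14.
P = 5/14 × 4/13 × 3/12 = 60/2184 = 5/182.

5/182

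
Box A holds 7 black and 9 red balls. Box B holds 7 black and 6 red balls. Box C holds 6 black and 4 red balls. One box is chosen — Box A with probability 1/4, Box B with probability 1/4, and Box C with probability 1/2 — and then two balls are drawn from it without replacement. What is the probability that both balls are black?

1733/6240

From Box A: P(both black) = (7/16)(6/15) = 7/40.
From Box B: P(both black) = (7/13)(6/12) = 7/26.
From Box C: P(both black) = (6/10)(5/9) = 1/3.
Total probability = (1/4)(7/40) + (1/4)(7/26) + (1/2)(1/3) = 1733/6240.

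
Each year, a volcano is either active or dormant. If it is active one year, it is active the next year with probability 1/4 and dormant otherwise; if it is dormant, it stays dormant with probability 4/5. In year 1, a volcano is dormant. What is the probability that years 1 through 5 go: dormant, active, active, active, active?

Year 1 is given. For each transition, use the conditional probability from the current state:
P(active | dormant) = 1/5; P(active | active) = 1/4; P(active | active) = 1/4; P(active | active) = 1/4.
P = 1/5 × 1/4 × 1/4 × 1/4 = 1/320.

1/320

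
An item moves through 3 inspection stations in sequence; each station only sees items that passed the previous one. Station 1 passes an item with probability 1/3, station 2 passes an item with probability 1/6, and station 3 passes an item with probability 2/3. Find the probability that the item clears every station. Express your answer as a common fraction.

1/27

Multiplying along the chain,
P = 1/3 × 1/6 × 2/3 = 2/54 = 1/27.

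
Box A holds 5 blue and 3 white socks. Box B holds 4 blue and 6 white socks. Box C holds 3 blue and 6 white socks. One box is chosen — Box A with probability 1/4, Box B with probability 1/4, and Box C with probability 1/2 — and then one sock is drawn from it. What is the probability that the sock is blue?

203/480

From Box A: P(blue) = 5/8.
From Box B: P(blue) = 4/10.
From Box C: P(blue) = 3/9.
Total probability = (1/4)(5/8) + (1/4)(4/10) + (1/2)(3/9) = 203/480.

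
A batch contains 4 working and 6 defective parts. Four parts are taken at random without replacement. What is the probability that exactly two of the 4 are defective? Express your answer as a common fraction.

3/7

One ordering (defective drawn first) has probability 6/10 × 5/9 × 4/8 × 3/7 = 360/5040 = 1/14.
There are C(4,2) = 6 such orderings, each equally likely, so P = 6 × 1/14 = 3/7.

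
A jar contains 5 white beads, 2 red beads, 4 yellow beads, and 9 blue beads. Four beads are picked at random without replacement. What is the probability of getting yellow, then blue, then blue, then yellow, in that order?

12/1615

Chain rule:
P = 4/20 × 9/19 × 8/18 × 3/17 = 864/116280 = 12/1615.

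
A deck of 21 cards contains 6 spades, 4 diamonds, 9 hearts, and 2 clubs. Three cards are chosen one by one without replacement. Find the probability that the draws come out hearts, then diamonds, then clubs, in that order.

6/665

Each draw changes the counts, so multiply the conditional probabilities along the sequence:
P = 9/21 × 4/20 × 2/19 = 72/7980 = 6/665.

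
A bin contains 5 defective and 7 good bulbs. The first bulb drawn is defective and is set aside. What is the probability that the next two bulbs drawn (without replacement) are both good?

After the first draw, 7 of the remaining 11 bulbs are good.
P = 7/11 × 6/10 = 42/110 = 21/55.

21/55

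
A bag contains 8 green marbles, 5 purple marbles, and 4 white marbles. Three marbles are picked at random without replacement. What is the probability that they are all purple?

P(every draw is purple) = 5/17 × 4/16 × 3/15 = 60/4080 = 1/68.

1/68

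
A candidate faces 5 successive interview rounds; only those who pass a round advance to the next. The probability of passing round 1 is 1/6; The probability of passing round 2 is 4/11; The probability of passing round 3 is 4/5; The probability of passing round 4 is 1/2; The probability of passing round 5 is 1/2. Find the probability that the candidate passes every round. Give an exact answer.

Multiplying along the chain,
P = 1/6 × 4/11 × 4/5 × 1/2 × 1/2 = 16/1320 = 2/165.

2/165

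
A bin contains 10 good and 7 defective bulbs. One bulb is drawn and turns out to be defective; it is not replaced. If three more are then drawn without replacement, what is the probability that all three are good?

With the first bulb removed, 10 good remain out of 16.
P = 10/16 × 9/15 × 8/14 = 720/3360 = 3/14.

3/14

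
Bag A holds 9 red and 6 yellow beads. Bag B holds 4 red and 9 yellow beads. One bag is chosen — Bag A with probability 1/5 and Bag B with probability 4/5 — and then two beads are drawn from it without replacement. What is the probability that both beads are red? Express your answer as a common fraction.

296/2275

From Bag A: P(both red) = (9/15)(8/14) = 12/35.
From Bag B: P(both red) = (4/13)(3/12) = 1/13.
Total probability = (1/5)(12/35) + (4/5)(1/13) = 296/2275.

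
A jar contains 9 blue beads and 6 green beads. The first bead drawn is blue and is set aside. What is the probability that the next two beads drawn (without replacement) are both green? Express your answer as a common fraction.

15/91

With the first bead removed, 6 green remain out of 14.
P = 6/14 × 5/13 = 30/182 = 15/91.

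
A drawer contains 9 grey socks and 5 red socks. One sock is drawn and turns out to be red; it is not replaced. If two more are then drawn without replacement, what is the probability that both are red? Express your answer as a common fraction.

With the first sock removed, 4 red remain out of 13.
P = 4/13 × 3/12 = 12/156 = 1/13.

1/13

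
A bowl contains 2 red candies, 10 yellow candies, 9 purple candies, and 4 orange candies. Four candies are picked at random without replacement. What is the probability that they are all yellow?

P(every draw is yellow) = 10/25 × 9/24 × 8/23 × 7/22 = 5040/303600 = 21/1265.

21/1265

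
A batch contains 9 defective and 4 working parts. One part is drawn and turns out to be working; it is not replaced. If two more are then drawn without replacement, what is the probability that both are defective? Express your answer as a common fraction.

With the first part removed, 9 defective remain out of 12.
P = 9/12 × 8/11 = 72/132 = 6/11.

6/11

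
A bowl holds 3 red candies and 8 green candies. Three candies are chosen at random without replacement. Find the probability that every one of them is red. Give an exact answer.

1/165

P = 3/11 × 2/10 × 1/9 = 6/990 = 1/165.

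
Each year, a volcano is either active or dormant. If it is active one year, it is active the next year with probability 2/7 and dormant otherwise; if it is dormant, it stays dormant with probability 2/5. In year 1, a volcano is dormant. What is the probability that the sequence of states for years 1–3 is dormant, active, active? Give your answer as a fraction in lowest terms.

Year 1 is given. For each transition, use the conditional probability from the current state:
P(active | dormant) = 3/5; P(active | active) = 2/7.
P = 3/5 × 2/7 = 6/35.

6/35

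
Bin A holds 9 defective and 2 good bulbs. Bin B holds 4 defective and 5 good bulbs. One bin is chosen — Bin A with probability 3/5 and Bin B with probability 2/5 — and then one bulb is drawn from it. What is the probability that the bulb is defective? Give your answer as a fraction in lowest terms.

From Bin A: P(defective) = 9/11.
From Bin B: P(defective) = 4/9.
Total probability = (3/5)(9/11) + (2/5)(4/9) = 331/495.

331/495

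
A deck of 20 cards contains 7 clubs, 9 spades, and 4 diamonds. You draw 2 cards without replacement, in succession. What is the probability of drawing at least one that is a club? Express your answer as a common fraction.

P(no clubs) = 13/20 × 12/19 = 156/380 = 39/95.
P(at least one) = 1 − 39/95 = 56/95.

56/95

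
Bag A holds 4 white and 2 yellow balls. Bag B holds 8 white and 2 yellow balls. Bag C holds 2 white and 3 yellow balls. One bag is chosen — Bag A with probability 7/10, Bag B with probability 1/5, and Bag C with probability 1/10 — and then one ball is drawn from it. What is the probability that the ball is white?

From Bag A: P(white) = 4/6.
From Bag B: P(white) = 8/10.
From Bag C: P(white) = 2/5.
Total probability = (7/10)(4/6) + (1/5)(8/10) + (1/10)(2/5) = 2/3.

2/3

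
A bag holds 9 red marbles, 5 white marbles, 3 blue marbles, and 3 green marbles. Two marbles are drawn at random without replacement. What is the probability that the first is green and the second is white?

3/76

Multiply the probability of each draw given the previous ones:
P = 3/20 × 5/19 = 15/380 = 3/76.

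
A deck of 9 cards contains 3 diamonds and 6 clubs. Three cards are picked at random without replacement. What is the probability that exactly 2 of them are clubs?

One ordering (clubs drawn first) has probability 6/9 × 5/8 × 3/7 = 90/504 = 5/28.
There are C(3,2) = 3 such orderings, each equally likely, so P = 3 × 5/28 = 15/28.

15/28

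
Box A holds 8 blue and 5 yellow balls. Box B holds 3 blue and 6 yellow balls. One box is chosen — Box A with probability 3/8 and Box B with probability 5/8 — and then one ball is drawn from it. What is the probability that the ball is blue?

From Box A: P(blue) = 8/13.
From Box B: P(blue) = 3/9.
Total probability = (3/8)(8/13) + (5/8)(3/9) = 137/312.

137/312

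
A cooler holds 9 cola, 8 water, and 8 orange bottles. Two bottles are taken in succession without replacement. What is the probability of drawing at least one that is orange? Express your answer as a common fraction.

P(no orange) = 17/25 × 16/24 = 272/600 = 34/75.
P(at least one) = 1 − 34/75 = 41/75.

41/75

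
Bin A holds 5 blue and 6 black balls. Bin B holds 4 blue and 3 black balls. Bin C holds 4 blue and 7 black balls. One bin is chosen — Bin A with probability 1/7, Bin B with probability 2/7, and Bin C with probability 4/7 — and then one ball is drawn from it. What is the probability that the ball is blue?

From Bin A: P(blue) = 5/11.
From Bin B: P(blue) = 4/7.
From Bin C: P(blue) = 4/11.
Total probability = (1/7)(5/11) + (2/7)(4/7) + (4/7)(4/11) = 235/539.

235/539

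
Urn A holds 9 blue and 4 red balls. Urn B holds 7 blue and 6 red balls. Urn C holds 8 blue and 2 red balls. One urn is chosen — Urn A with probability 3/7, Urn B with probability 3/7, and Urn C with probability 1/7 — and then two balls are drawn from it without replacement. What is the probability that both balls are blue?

From Urn A: P(both blue) = (9/13)(8/12) = 6/13.
From Urn B: P(both blue) = (7/13)(6/12) = 7/26.
From Urn C: P(both blue) = (8/10)(7/9) = 28/45.
Total probability = (3/7)(6/13) + (3/7)(7/26) + (1/7)(28/45) = 3293/8190.

3293/8190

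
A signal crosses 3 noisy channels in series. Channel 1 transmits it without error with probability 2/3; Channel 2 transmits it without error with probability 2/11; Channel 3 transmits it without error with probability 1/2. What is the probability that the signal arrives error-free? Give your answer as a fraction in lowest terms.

2/33

The events are sequential, so multiply the conditional probabilities:
P = 2/3 × 2/11 × 1/2 = 4/66 = 2/33.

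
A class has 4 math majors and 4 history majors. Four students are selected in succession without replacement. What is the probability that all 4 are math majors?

1/70

P(every draw is a math major) = 4/8 × 3/7 × 2/6 × 1/5 = 24/1680 = 1/70.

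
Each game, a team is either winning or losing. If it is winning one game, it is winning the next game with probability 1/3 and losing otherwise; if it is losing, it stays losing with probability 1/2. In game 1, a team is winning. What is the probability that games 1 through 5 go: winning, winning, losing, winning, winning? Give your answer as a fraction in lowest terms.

1/27

Game 1 is given. For each transition, use the conditional probability from the current state:
P(winning | winning) = 1/3; P(losing | winning) = 2/3; P(winning | losing) = 1/2; P(winning | winning) = 1/3.
P = 1/3 × 2/3 × 1/2 × 1/3 = 2/54 = 1/27.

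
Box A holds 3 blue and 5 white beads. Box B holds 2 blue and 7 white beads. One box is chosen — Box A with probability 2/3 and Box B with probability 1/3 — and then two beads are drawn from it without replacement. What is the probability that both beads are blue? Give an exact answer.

61/756

From Box A: P(both blue) = (3/8)(2/7) = 3/28.
From Box B: P(both blue) = (2/9)(1/8) = 1/36.
Total probability = (2/3)(3/28) + (1/3)(1/36) = 61/756.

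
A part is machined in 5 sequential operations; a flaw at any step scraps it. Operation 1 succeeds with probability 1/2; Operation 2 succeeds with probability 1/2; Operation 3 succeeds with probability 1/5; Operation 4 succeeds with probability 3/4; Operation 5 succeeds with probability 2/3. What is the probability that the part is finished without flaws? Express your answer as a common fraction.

1/40

The events are sequential, so multiply the conditional probabilities:
P = 1/2 × 1/2 × 1/5 × 3/4 × 2/3 = 6/240 = 1/40.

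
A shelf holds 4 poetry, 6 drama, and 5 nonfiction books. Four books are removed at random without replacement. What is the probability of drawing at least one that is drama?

P(no drama) = 9/15 × 8/14 × 7/13 × 6/12 = 3024/32760 = 6/65.
P(at least one) = 1 − 6/65 = 59/65.

59/65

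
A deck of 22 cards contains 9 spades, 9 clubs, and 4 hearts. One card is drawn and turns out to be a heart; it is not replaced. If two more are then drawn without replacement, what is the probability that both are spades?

After the first draw, 9 of the remaining 21 cards are spades.
P = 9/21 × 8/20 = 72/420 = 6/35.

6/35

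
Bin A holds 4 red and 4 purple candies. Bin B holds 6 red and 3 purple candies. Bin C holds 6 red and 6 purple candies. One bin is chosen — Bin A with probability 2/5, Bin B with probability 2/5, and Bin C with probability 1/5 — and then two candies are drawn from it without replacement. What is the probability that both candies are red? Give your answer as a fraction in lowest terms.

344/1155

From Bin A: P(both red) = (4/8)(3/7) = 3/14.
From Bin B: P(both red) = (6/9)(5/8) = 5/12.
From Bin C: P(both red) = (6/12)(5/11) = 5/22.
Total probability = (2/5)(3/14) + (2/5)(5/12) + (1/5)(5/22) = 344/1155.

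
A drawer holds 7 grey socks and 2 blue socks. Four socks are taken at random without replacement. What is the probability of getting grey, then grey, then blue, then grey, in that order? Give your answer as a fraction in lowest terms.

Multiply the probability of each draw given the previous ones:
P = 7/9 × 6/8 × 2/7 × 5/6 = 420/3024 = 5/36.

5/36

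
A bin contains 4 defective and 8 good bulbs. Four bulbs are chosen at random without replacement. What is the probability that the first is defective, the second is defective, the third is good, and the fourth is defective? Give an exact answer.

8/495

Chain rule:
P = 4/12 × 3/11 × 8/10 × 2/9 = 192/11880 = 8/495.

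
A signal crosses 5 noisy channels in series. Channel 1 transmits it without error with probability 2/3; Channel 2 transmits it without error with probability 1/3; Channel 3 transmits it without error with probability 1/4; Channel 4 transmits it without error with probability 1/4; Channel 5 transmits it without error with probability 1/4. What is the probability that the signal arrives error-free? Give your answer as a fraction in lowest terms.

1/288

The events are sequential, so multiply the conditional probabilities:
P = 2/3 × 1/3 × 1/4 × 1/4 × 1/4 = 2/576 = 1/288.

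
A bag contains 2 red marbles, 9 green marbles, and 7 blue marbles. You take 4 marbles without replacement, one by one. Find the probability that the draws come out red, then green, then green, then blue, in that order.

7/510

Multiply the probability of each draw given the previous ones:
P = 2/18 × 9/17 × 8/16 × 7/15 = 1008/73440 = 7/510.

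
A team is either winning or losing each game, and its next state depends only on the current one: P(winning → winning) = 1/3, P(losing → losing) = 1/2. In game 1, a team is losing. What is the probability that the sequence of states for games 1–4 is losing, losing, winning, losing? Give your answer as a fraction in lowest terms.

Game 1 is given. For each transition, use the conditional probability from the current state:
P(losing | losing) = 1/2; P(winning | losing) = 1/2; P(losing | winning) = 2/3.
P = 1/2 × 1/2 × 2/3 = 2/12 = 1/6.

1/6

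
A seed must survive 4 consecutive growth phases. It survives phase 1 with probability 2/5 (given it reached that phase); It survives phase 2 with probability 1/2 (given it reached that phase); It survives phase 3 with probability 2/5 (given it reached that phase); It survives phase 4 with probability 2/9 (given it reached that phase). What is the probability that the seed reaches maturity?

4/225

The events are sequential, so multiply the conditional probabilities:
P = 2/5 × 1/2 × 2/5 × 2/9 = 8/450 = 4/225.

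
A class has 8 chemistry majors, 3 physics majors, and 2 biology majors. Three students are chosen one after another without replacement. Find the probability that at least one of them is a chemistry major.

P(no chemistry majors) = 5/13 × 4/12 × 3/11 = 60/1716 = 5/143.
P(at least one) = 1 − 5/143 = 138/143.

138/143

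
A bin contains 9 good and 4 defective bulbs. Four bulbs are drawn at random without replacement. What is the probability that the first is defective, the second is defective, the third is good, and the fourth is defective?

Chain rule:
P = 4/13 × 3/12 × 9/11 × 2/10 = 216/17160 = 9/715.

9/715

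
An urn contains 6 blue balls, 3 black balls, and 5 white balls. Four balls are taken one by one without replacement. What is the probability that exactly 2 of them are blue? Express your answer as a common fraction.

One ordering (blue drawn first) has probability 6/14 × 5/13 × 8/12 × 7/11 = 1680/24024 = 10/143.
There are C(4,2) = 6 such orderings, each equally likely, so P = 6 × 10/143 = 60/143.

60/143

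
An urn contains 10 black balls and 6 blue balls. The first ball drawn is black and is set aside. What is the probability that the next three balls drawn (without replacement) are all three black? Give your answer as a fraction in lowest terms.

With the first ball removed, 9 black remain out of 15.
P = 9/15 × 8/14 × 7/13 = 504/2730 = 12/65.

12/65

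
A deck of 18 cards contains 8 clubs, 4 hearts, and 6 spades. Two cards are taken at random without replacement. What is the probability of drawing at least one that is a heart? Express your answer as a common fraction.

62/153

P(no hearts) = 14/18 × 13/17 = 182/306 = 91/153.
P(at least one) = 1 − 91/153 = 62/153.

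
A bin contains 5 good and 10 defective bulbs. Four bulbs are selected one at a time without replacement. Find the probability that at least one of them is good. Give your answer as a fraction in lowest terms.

11/13

P(no good) = 10/15 × 9/14 × 8/13 × 7/12 = 5040/32760 = 2/13.
P(at least one) = 1 − 2/13 = 11/13.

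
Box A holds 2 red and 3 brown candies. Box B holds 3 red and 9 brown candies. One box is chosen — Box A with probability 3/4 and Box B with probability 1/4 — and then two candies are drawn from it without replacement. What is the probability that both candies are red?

19/220

From Box A: P(both red) = (2/5)(1/4) = 1/10.
From Box B: P(both red) = (3/12)(2/11) = 1/22.
Total probability = (3/4)(1/10) + (1/4)(1/22) = 19/220.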